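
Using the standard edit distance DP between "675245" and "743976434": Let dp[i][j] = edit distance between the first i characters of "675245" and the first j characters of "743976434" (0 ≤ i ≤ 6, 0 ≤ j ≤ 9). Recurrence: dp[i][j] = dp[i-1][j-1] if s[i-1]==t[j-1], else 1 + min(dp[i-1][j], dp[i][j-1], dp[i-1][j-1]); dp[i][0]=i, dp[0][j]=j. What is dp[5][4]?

   ''  7  4  3  9  7  6  4  3  4
''  0  1  2  3  4  5  6  7  8  9
 6  1  1  2  3  4  5  5  6  7  8
 7  2  1  2  3  4  4  5  6  7  8
 5  3  2  2  3  4  5  5  6  7  8
 2  4  3  3  3  4  5  6  6  7  8
 4  5  4  3  4  4  5  6  6  7  7
 5  6  5  4  4  5  5  6  7  7  8

4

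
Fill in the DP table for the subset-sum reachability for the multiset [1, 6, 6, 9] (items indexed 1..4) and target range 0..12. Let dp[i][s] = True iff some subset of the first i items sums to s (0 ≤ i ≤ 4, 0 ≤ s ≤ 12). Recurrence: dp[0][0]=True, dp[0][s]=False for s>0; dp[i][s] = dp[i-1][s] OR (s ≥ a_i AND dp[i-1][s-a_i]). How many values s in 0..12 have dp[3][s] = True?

i\s   0   1   2   3   4   5   6   7   8   9  10  11  12
  0   T   F   F   F   F   F   F   F   F   F   F   F   F
  1   T   T   F   F   F   F   F   F   F   F   F   F   F
  2   T   T   F   F   F   F   T   T   F   F   F   F   F
  3   T   T   F   F   F   F   T   T   F   F   F   F   T
  4   T   T   F   F   F   F   T   T   F   T   T   F   T

5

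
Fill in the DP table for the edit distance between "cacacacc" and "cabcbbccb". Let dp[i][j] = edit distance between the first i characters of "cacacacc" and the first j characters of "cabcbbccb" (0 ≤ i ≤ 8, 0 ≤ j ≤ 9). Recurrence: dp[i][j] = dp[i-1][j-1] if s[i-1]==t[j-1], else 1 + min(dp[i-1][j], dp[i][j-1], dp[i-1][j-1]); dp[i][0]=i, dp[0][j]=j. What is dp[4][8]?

5

   ''  c  a  b  c  b  b  c  c  b
''  0  1  2  3  4  5  6  7  8  9
 c  1  0  1  2  3  4  5  6  7  8
 a  2  1  0  1  2  3  4  5  6  7
 c  3  2  1  1  1  2  3  4  5  6
 a  4  3  2  2  2  2  3  4  5  6
 c  5  4  3  3  2  3  3  3  4  5
 a  6  5  4  4  3  3  4  4  4  5
 c  7  6  5  5  4  4  4  4  4  5
 c  8  7  6  6  5  5  5  4  4  5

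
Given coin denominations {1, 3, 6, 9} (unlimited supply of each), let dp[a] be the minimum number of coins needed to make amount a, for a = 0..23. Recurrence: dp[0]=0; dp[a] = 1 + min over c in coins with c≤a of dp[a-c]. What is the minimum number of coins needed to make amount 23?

5

 a  0  1  2  3  4  5  6  7  8  9 10 11 12 13 14 15 16 17 18 19 20 21 22 23
dp  0  1  2  1  2  3  1  2  3  1  2  3  2  3  4  2  3  4  2  3  4  3  4  5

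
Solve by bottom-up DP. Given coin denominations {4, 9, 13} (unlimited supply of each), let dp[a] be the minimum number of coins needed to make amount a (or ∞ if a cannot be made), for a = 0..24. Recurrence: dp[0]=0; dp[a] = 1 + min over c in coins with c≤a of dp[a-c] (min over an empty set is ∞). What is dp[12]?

3

 a  0  1  2  3  4  5  6  7  8  9 10 11 12 13 14 15 16 17 18 19 20 21 22 23 24
dp  0  -  -  -  1  -  -  -  2  1  -  -  3  1  -  -  4  2  2  -  5  3  2  -  6
(- denotes ∞ / unreachable)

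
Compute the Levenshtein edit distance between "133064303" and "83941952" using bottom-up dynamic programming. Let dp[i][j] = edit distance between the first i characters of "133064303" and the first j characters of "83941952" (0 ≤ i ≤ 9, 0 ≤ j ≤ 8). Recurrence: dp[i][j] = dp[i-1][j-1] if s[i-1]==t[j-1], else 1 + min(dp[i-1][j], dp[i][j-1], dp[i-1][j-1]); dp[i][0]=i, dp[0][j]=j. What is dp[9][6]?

   ''  8  3  9  4  1  9  5  2
''  0  1  2  3  4  5  6  7  8
 1  1  1  2  3  4  4  5  6  7
 3  2  2  1  2  3  4  5  6  7
 3  3  3  2  2  3  4  5  6  7
 0  4  4  3  3  3  4  5  6  7
 6  5  5  4  4  4  4  5  6  7
 4  6  6  5  5  4  5  5  6  7
 3  7  7  6  6  5  5  6  6  7
 0  8  8  7  7  6  6  6  7  7
 3  9  9  8  8  7  7  7  7  8

7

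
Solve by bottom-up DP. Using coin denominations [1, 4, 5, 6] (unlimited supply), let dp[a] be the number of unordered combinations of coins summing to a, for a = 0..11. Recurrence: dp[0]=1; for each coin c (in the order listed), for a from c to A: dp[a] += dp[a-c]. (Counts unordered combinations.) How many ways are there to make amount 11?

9

after  coin     0     1     2     3     4     5     6     7     8     9    10    11
          1     1     1     1     1     1     1     1     1     1     1     1     1
          4     1     1     1     1     2     2     2     2     3     3     3     3
          5     1     1     1     1     2     3     3     3     4     5     6     6
          6     1     1     1     1     2     3     4     4     5     6     8     9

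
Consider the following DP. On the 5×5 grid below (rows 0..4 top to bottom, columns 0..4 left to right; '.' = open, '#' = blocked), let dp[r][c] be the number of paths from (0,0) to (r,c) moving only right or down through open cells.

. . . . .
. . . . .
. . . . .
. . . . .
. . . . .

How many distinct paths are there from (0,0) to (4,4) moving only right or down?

70

r\c   0   1   2   3   4
  0   1   1   1   1   1
  1   1   2   3   4   5
  2   1   3   6  10  15
  3   1   4  10  20  35
  4   1   5  15  35  70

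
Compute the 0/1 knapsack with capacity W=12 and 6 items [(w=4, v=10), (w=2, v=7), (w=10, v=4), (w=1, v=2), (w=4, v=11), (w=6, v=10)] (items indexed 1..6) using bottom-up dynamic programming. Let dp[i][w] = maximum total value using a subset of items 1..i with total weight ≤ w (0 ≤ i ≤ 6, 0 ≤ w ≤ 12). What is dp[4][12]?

i\w   0   1   2   3   4   5   6   7   8   9  10  11  12
  0   0   0   0   0   0   0   0   0   0   0   0   0   0
  1   0   0   0   0  10  10  10  10  10  10  10  10  10
  2   0   0   7   7  10  10  17  17  17  17  17  17  17
  3   0   0   7   7  10  10  17  17  17  17  17  17  17
  4   0   2   7   9  10  12  17  19  19  19  19  19  19
  5   0   2   7   9  11  13  18  20  21  23  28  30  30
  6   0   2   7   9  11  13  18  20  21  23  28  30  30

19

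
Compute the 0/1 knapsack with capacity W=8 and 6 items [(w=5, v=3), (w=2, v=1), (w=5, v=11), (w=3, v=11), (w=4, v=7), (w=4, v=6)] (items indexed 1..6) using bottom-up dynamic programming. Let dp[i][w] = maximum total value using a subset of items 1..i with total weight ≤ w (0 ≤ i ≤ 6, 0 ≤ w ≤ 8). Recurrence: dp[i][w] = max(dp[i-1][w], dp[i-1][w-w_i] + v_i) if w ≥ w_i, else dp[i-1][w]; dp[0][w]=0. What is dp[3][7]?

i\w   0   1   2   3   4   5   6   7   8
  0   0   0   0   0   0   0   0   0   0
  1   0   0   0   0   0   3   3   3   3
  2   0   0   1   1   1   3   3   4   4
  3   0   0   1   1   1  11  11  12  12
  4   0   0   1  11  11  12  12  12  22
  5   0   0   1  11  11  12  12  18  22
  6   0   0   1  11  11  12  12  18  22

12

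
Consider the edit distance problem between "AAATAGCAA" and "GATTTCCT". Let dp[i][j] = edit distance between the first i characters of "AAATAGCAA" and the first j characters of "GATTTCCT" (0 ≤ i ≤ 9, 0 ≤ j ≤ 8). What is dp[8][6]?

5

   ''  G  A  T  T  T  C  C  T
''  0  1  2  3  4  5  6  7  8
 A  1  1  1  2  3  4  5  6  7
 A  2  2  1  2  3  4  5  6  7
 A  3  3  2  2  3  4  5  6  7
 T  4  4  3  2  2  3  4  5  6
 A  5  5  4  3  3  3  4  5  6
 G  6  5  5  4  4  4  4  5  6
 C  7  6  6  5  5  5  4  4  5
 A  8  7  6  6  6  6  5  5  5
 A  9  8  7  7  7  7  6  6  6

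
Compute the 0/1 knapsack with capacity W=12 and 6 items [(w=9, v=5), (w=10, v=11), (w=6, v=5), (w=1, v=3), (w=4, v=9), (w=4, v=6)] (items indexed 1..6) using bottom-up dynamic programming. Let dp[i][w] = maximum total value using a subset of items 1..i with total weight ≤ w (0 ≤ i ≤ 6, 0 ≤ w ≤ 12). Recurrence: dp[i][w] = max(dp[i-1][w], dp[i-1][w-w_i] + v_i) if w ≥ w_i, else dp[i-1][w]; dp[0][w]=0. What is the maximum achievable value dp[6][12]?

i\w   0   1   2   3   4   5   6   7   8   9  10  11  12
  0   0   0   0   0   0   0   0   0   0   0   0   0   0
  1   0   0   0   0   0   0   0   0   0   5   5   5   5
  2   0   0   0   0   0   0   0   0   0   5  11  11  11
  3   0   0   0   0   0   0   5   5   5   5  11  11  11
  4   0   3   3   3   3   3   5   8   8   8  11  14  14
  5   0   3   3   3   9  12  12  12  12  12  14  17  17
  6   0   3   3   3   9  12  12  12  15  18  18  18  18

18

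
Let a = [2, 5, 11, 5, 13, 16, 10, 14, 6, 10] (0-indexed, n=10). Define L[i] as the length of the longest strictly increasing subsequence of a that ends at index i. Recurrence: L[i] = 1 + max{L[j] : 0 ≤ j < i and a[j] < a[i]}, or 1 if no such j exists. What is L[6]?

3

   i    0    1    2    3    4    5    6    7    8    9
a[i]    2    5   11    5   13   16   10   14    6   10
L[i]    1    2    3    2    4    5    3    5    3    4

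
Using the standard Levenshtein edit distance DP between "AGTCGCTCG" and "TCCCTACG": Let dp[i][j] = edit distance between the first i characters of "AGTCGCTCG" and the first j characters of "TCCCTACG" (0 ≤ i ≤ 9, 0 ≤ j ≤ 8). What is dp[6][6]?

   ''  T  C  C  C  T  A  C  G
''  0  1  2  3  4  5  6  7  8
 A  1  1  2  3  4  5  5  6  7
 G  2  2  2  3  4  5  6  6  6
 T  3  2  3  3  4  4  5  6  7
 C  4  3  2  3  3  4  5  5  6
 G  5  4  3  3  4  4  5  6  5
 C  6  5  4  3  3  4  5  5  6
 T  7  6  5  4  4  3  4  5  6
 C  8  7  6  5  4  4  4  4  5
 G  9  8  7  6  5  5  5  5  4

5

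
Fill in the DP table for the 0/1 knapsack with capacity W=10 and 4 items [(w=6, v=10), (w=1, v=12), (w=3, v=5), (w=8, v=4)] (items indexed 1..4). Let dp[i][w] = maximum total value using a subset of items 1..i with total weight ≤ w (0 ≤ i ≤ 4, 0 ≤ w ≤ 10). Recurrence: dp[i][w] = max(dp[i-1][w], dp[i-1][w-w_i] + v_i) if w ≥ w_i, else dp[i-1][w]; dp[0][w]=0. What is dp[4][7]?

i\w   0   1   2   3   4   5   6   7   8   9  10
  0   0   0   0   0   0   0   0   0   0   0   0
  1   0   0   0   0   0   0  10  10  10  10  10
  2   0  12  12  12  12  12  12  22  22  22  22
  3   0  12  12  12  17  17  17  22  22  22  27
  4   0  12  12  12  17  17  17  22  22  22  27

22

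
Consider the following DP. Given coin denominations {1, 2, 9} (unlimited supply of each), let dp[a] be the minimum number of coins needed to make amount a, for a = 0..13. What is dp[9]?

1

 a  0  1  2  3  4  5  6  7  8  9 10 11 12 13
dp  0  1  1  2  2  3  3  4  4  1  2  2  3  3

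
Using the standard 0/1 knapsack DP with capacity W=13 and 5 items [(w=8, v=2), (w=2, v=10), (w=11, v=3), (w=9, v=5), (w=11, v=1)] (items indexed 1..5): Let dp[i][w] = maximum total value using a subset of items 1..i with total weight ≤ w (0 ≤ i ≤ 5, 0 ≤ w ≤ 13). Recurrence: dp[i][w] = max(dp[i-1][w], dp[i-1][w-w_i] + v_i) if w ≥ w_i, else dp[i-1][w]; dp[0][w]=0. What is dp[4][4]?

10

i\w   0   1   2   3   4   5   6   7   8   9  10  11  12  13
  0   0   0   0   0   0   0   0   0   0   0   0   0   0   0
  1   0   0   0   0   0   0   0   0   2   2   2   2   2   2
  2   0   0  10  10  10  10  10  10  10  10  12  12  12  12
  3   0   0  10  10  10  10  10  10  10  10  12  12  12  13
  4   0   0  10  10  10  10  10  10  10  10  12  15  15  15
  5   0   0  10  10  10  10  10  10  10  10  12  15  15  15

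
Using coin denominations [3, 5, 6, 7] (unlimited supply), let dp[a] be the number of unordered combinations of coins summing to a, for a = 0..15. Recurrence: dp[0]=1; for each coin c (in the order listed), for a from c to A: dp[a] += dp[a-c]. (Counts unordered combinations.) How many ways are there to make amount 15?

5

after  coin     0     1     2     3     4     5     6     7     8     9    10    11    12    13    14    15
          3     1     0     0     1     0     0     1     0     0     1     0     0     1     0     0     1
          5     1     0     0     1     0     1     1     0     1     1     1     1     1     1     1     2
          6     1     0     0     1     0     1     2     0     1     2     1     2     3     1     2     4
          7     1     0     0     1     0     1     2     1     1     2     2     2     4     3     3     5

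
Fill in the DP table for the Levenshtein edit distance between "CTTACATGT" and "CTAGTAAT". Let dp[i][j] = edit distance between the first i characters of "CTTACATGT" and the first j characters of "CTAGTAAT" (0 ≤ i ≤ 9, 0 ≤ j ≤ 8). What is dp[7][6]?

4

   ''  C  T  A  G  T  A  A  T
''  0  1  2  3  4  5  6  7  8
 C  1  0  1  2  3  4  5  6  7
 T  2  1  0  1  2  3  4  5  6
 T  3  2  1  1  2  2  3  4  5
 A  4  3  2  1  2  3  2  3  4
 C  5  4  3  2  2  3  3  3  4
 A  6  5  4  3  3  3  3  3  4
 T  7  6  5  4  4  3  4  4  3
 G  8  7  6  5  4  4  4  5  4
 T  9  8  7  6  5  4  5  5  5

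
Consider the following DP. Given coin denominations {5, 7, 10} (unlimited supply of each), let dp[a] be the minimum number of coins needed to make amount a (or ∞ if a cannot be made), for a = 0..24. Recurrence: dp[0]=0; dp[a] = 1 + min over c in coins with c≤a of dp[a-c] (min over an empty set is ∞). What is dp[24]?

 a  0  1  2  3  4  5  6  7  8  9 10 11 12 13 14 15 16 17 18 19 20 21 22 23 24
dp  0  -  -  -  -  1  -  1  -  -  1  -  2  -  2  2  -  2  -  3  2  3  3  -  3
(- denotes ∞ / unreachable)

3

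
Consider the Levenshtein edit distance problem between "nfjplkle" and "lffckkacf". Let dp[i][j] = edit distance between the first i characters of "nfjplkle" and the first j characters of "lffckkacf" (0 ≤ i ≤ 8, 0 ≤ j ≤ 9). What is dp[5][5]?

4

   ''  l  f  f  c  k  k  a  c  f
''  0  1  2  3  4  5  6  7  8  9
 n  1  1  2  3  4  5  6  7  8  9
 f  2  2  1  2  3  4  5  6  7  8
 j  3  3  2  2  3  4  5  6  7  8
 p  4  4  3  3  3  4  5  6  7  8
 l  5  4  4  4  4  4  5  6  7  8
 k  6  5  5  5  5  4  4  5  6  7
 l  7  6  6  6  6  5  5  5  6  7
 e  8  7  7  7  7  6  6  6  6  7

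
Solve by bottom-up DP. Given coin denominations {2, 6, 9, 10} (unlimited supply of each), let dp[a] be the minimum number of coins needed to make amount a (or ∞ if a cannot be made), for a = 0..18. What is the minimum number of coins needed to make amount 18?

 a  0  1  2  3  4  5  6  7  8  9 10 11 12 13 14 15 16 17 18
dp  0  -  1  -  2  -  1  -  2  1  1  2  2  3  3  2  2  3  2
(- denotes ∞ / unreachable)

2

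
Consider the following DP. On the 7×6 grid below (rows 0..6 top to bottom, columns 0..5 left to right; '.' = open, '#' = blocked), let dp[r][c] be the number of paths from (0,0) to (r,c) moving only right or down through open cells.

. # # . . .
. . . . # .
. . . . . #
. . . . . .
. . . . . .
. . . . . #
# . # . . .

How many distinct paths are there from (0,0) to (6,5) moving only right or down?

104

r\c   0   1   2   3   4   5
  0   1   0   0   0   0   0
  1   1   1   1   1   0   0
  2   1   2   3   4   4   0
  3   1   3   6  10  14  14
  4   1   4  10  20  34  48
  5   1   5  15  35  69   0
  6   0   5   0  35 104 104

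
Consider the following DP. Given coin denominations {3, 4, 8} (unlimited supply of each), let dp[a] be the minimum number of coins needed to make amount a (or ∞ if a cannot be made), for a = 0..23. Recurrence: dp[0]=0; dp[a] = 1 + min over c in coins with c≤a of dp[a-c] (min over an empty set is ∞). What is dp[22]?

 a  0  1  2  3  4  5  6  7  8  9 10 11 12 13 14 15 16 17 18 19 20 21 22 23
dp  0  -  -  1  1  -  2  2  1  3  3  2  2  4  3  3  2  4  4  3  3  5  4  4
(- denotes ∞ / unreachable)

4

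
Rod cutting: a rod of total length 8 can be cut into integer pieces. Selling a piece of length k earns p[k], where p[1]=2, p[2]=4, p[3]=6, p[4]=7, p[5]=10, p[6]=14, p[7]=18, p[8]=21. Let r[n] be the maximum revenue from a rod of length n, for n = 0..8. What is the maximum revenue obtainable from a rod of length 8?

21

   n    0    1    2    3    4    5    6    7    8
r[n]    0    2    4    6    8   10   14   18   21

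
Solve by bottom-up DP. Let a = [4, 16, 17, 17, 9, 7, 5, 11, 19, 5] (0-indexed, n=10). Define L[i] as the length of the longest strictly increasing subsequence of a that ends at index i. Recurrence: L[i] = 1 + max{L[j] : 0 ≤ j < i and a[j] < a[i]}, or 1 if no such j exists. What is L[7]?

3

   i    0    1    2    3    4    5    6    7    8    9
a[i]    4   16   17   17    9    7    5   11   19    5
L[i]    1    2    3    3    2    2    2    3    4    2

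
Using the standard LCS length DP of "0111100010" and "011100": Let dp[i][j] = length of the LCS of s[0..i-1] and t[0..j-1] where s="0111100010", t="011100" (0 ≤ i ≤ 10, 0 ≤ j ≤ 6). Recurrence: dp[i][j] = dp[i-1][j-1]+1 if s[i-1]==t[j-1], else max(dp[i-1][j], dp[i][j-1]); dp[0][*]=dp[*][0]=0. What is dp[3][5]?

   ''  0  1  1  1  0  0
''  0  0  0  0  0  0  0
 0  0  1  1  1  1  1  1
 1  0  1  2  2  2  2  2
 1  0  1  2  3  3  3  3
 1  0  1  2  3  4  4  4
 1  0  1  2  3  4  4  4
 0  0  1  2  3  4  5  5
 0  0  1  2  3  4  5  6
 0  0  1  2  3  4  5  6
 1  0  1  2  3  4  5  6
 0  0  1  2  3  4  5  6

3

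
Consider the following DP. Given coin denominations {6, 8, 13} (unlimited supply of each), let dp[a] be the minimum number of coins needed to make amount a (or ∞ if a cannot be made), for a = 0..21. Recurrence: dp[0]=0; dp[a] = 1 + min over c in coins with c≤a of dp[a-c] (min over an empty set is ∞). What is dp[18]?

3

 a  0  1  2  3  4  5  6  7  8  9 10 11 12 13 14 15 16 17 18 19 20 21
dp  0  -  -  -  -  -  1  -  1  -  -  -  2  1  2  -  2  -  3  2  3  2
(- denotes ∞ / unreachable)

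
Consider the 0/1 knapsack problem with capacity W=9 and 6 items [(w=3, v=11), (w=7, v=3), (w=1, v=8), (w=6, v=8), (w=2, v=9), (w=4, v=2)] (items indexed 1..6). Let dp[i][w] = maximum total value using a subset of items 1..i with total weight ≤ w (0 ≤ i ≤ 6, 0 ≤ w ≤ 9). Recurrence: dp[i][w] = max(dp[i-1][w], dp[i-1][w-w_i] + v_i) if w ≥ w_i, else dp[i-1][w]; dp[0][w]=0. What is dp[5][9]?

i\w   0   1   2   3   4   5   6   7   8   9
  0   0   0   0   0   0   0   0   0   0   0
  1   0   0   0  11  11  11  11  11  11  11
  2   0   0   0  11  11  11  11  11  11  11
  3   0   8   8  11  19  19  19  19  19  19
  4   0   8   8  11  19  19  19  19  19  19
  5   0   8   9  17  19  20  28  28  28  28
  6   0   8   9  17  19  20  28  28  28  28

28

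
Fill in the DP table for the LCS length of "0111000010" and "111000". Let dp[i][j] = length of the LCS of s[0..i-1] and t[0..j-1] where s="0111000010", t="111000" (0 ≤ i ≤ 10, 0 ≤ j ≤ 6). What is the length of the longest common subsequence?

   ''  1  1  1  0  0  0
''  0  0  0  0  0  0  0
 0  0  0  0  0  1  1  1
 1  0  1  1  1  1  1  1
 1  0  1  2  2  2  2  2
 1  0  1  2  3  3  3  3
 0  0  1  2  3  4  4  4
 0  0  1  2  3  4  5  5
 0  0  1  2  3  4  5  6
 0  0  1  2  3  4  5  6
 1  0  1  2  3  4  5  6
 0  0  1  2  3  4  5  6

6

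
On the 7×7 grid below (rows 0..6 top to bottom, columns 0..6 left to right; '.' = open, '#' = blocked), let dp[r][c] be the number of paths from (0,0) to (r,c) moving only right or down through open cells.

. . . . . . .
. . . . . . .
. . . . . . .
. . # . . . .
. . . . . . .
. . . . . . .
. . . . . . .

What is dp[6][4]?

r\c   0   1   2   3   4   5   6
  0   1   1   1   1   1   1   1
  1   1   2   3   4   5   6   7
  2   1   3   6  10  15  21  28
  3   1   4   0  10  25  46  74
  4   1   5   5  15  40  86 160
  5   1   6  11  26  66 152 312
  6   1   7  18  44 110 262 574

110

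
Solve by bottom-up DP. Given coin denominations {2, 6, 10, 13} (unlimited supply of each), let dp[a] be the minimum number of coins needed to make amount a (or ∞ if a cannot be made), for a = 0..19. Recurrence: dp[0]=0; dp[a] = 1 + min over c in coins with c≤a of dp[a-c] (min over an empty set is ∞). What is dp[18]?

3

 a  0  1  2  3  4  5  6  7  8  9 10 11 12 13 14 15 16 17 18 19
dp  0  -  1  -  2  -  1  -  2  -  1  -  2  1  3  2  2  3  3  2
(- denotes ∞ / unreachable)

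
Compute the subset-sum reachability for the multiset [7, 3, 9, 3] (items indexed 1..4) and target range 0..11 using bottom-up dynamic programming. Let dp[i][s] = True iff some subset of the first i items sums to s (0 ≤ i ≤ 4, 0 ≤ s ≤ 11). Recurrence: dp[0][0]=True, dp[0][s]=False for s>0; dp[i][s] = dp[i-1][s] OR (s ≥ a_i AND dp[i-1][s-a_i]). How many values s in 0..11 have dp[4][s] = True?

6

i\s   0   1   2   3   4   5   6   7   8   9  10  11
  0   T   F   F   F   F   F   F   F   F   F   F   F
  1   T   F   F   F   F   F   F   T   F   F   F   F
  2   T   F   F   T   F   F   F   T   F   F   T   F
  3   T   F   F   T   F   F   F   T   F   T   T   F
  4   T   F   F   T   F   F   T   T   F   T   T   F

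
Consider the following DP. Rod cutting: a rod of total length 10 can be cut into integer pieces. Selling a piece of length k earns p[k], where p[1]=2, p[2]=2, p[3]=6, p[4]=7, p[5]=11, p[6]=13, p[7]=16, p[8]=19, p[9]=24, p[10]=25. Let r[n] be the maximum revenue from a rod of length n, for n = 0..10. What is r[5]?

11

   n    0    1    2    3    4    5    6    7    8    9   10
r[n]    0    2    4    6    8   11   13   16   19   24   26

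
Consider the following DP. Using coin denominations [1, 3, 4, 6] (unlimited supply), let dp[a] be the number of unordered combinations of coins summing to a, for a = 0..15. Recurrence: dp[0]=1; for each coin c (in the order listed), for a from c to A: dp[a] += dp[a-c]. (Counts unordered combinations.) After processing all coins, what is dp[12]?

16

after  coin     0     1     2     3     4     5     6     7     8     9    10    11    12    13    14    15
          1     1     1     1     1     1     1     1     1     1     1     1     1     1     1     1     1
          3     1     1     1     2     2     2     3     3     3     4     4     4     5     5     5     6
          4     1     1     1     2     3     3     4     5     6     7     8     9    11    12    13    15
          6     1     1     1     2     3     3     5     6     7     9    11    12    16    18    20    24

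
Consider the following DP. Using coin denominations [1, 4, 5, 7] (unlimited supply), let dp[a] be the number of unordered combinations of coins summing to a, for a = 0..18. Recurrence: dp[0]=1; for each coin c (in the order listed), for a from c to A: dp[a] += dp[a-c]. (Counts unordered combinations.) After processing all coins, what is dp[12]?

after  coin     0     1     2     3     4     5     6     7     8     9    10    11    12    13    14    15    16    17    18
          1     1     1     1     1     1     1     1     1     1     1     1     1     1     1     1     1     1     1     1
          4     1     1     1     1     2     2     2     2     3     3     3     3     4     4     4     4     5     5     5
          5     1     1     1     1     2     3     3     3     4     5     6     6     7     8     9    10    11    12    13
          7     1     1     1     1     2     3     3     4     5     6     7     8    10    11    13    15    17    19    21

10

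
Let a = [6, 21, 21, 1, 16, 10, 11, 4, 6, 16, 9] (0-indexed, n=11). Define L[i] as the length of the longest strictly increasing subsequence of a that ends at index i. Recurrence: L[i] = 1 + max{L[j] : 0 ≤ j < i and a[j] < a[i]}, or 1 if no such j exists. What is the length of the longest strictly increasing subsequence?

   i    0    1    2    3    4    5    6    7    8    9   10
a[i]    6   21   21    1   16   10   11    4    6   16    9
L[i]    1    2    2    1    2    2    3    2    3    4    4

4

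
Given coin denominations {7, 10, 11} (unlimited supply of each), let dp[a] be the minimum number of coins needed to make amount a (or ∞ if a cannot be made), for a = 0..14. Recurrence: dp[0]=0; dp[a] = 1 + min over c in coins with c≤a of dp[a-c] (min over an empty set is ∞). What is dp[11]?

 a  0  1  2  3  4  5  6  7  8  9 10 11 12 13 14
dp  0  -  -  -  -  -  -  1  -  -  1  1  -  -  2
(- denotes ∞ / unreachable)

1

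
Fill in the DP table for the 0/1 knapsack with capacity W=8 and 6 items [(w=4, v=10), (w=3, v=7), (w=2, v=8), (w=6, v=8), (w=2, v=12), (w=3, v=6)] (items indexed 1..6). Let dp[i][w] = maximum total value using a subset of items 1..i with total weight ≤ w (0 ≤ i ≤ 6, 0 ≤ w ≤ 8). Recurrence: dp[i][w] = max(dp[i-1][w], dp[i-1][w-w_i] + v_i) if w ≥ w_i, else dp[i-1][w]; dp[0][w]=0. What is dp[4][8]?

i\w   0   1   2   3   4   5   6   7   8
  0   0   0   0   0   0   0   0   0   0
  1   0   0   0   0  10  10  10  10  10
  2   0   0   0   7  10  10  10  17  17
  3   0   0   8   8  10  15  18  18  18
  4   0   0   8   8  10  15  18  18  18
  5   0   0  12  12  20  20  22  27  30
  6   0   0  12  12  20  20  22  27  30

18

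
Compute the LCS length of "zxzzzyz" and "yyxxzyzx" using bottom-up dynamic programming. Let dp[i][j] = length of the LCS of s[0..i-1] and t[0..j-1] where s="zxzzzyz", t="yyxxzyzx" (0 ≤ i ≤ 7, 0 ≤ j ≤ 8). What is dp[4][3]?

   ''  y  y  x  x  z  y  z  x
''  0  0  0  0  0  0  0  0  0
 z  0  0  0  0  0  1  1  1  1
 x  0  0  0  1  1  1  1  1  2
 z  0  0  0  1  1  2  2  2  2
 z  0  0  0  1  1  2  2  3  3
 z  0  0  0  1  1  2  2  3  3
 y  0  1  1  1  1  2  3  3  3
 z  0  1  1  1  1  2  3  4  4

1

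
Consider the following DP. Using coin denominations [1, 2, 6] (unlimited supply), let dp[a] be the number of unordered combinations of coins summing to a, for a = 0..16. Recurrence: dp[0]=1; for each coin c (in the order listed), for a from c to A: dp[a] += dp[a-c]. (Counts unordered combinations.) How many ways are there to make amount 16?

18

after  coin     0     1     2     3     4     5     6     7     8     9    10    11    12    13    14    15    16
          1     1     1     1     1     1     1     1     1     1     1     1     1     1     1     1     1     1
          2     1     1     2     2     3     3     4     4     5     5     6     6     7     7     8     8     9
          6     1     1     2     2     3     3     5     5     7     7     9     9    12    12    15    15    18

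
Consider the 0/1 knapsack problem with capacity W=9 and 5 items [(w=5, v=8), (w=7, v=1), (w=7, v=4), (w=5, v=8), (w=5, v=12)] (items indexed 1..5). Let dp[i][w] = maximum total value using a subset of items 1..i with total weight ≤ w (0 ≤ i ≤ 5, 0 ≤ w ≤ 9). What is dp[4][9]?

8

i\w   0   1   2   3   4   5   6   7   8   9
  0   0   0   0   0   0   0   0   0   0   0
  1   0   0   0   0   0   8   8   8   8   8
  2   0   0   0   0   0   8   8   8   8   8
  3   0   0   0   0   0   8   8   8   8   8
  4   0   0   0   0   0   8   8   8   8   8
  5   0   0   0   0   0  12  12  12  12  12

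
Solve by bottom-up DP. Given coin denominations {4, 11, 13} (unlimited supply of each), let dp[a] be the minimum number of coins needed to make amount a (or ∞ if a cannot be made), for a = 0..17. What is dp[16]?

4

 a  0  1  2  3  4  5  6  7  8  9 10 11 12 13 14 15 16 17
dp  0  -  -  -  1  -  -  -  2  -  -  1  3  1  -  2  4  2
(- denotes ∞ / unreachable)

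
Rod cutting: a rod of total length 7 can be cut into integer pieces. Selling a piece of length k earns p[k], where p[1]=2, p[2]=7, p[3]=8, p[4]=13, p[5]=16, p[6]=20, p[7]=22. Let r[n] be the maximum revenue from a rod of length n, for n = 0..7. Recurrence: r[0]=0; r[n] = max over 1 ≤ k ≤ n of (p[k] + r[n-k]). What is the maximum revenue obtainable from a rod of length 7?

   n    0    1    2    3    4    5    6    7
r[n]    0    2    7    9   14   16   21   23

23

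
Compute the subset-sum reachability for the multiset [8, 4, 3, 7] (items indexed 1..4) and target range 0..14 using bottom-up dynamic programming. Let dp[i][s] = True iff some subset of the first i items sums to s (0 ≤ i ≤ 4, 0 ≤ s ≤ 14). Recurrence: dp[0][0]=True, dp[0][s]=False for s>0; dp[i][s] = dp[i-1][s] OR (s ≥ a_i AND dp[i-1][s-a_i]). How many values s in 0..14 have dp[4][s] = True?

i\s   0   1   2   3   4   5   6   7   8   9  10  11  12  13  14
  0   T   F   F   F   F   F   F   F   F   F   F   F   F   F   F
  1   T   F   F   F   F   F   F   F   T   F   F   F   F   F   F
  2   T   F   F   F   T   F   F   F   T   F   F   F   T   F   F
  3   T   F   F   T   T   F   F   T   T   F   F   T   T   F   F
  4   T   F   F   T   T   F   F   T   T   F   T   T   T   F   T

9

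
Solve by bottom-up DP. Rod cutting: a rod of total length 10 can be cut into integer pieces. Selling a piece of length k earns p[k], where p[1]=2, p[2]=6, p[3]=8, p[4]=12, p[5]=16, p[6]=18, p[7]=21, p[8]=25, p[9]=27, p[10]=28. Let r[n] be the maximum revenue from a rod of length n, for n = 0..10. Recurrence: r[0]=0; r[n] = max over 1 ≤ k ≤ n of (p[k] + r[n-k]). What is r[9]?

   n    0    1    2    3    4    5    6    7    8    9   10
r[n]    0    2    6    8   12   16   18   22   25   28   32

28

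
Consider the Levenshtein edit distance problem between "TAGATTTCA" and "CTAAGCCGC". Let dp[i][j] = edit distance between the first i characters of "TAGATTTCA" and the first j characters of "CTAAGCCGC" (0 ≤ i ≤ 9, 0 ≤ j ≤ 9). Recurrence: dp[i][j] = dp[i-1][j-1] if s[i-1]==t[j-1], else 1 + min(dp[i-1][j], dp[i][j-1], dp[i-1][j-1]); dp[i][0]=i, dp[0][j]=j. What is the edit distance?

   ''  C  T  A  A  G  C  C  G  C
''  0  1  2  3  4  5  6  7  8  9
 T  1  1  1  2  3  4  5  6  7  8
 A  2  2  2  1  2  3  4  5  6  7
 G  3  3  3  2  2  2  3  4  5  6
 A  4  4  4  3  2  3  3  4  5  6
 T  5  5  4  4  3  3  4  4  5  6
 T  6  6  5  5  4  4  4  5  5  6
 T  7  7  6  6  5  5  5  5  6  6
 C  8  7  7  7  6  6  5  5  6  6
 A  9  8  8  7  7  7  6  6  6  7

7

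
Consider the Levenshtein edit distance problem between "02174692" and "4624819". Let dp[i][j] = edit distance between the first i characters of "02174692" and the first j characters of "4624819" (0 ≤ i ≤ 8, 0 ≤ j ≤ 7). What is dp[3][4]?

3

   ''  4  6  2  4  8  1  9
''  0  1  2  3  4  5  6  7
 0  1  1  2  3  4  5  6  7
 2  2  2  2  2  3  4  5  6
 1  3  3  3  3  3  4  4  5
 7  4  4  4  4  4  4  5  5
 4  5  4  5  5  4  5  5  6
 6  6  5  4  5  5  5  6  6
 9  7  6  5  5  6  6  6  6
 2  8  7  6  5  6  7  7  7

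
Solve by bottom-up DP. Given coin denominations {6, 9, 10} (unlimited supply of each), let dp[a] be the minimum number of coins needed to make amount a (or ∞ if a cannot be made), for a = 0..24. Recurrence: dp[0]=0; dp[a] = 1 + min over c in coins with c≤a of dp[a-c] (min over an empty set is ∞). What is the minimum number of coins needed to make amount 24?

3

 a  0  1  2  3  4  5  6  7  8  9 10 11 12 13 14 15 16 17 18 19 20 21 22 23 24
dp  0  -  -  -  -  -  1  -  -  1  1  -  2  -  -  2  2  -  2  2  2  3  3  -  3
(- denotes ∞ / unreachable)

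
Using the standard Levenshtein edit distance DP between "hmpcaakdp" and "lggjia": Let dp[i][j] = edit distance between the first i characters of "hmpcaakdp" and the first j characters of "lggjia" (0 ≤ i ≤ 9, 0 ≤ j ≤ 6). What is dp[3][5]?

5

   ''  l  g  g  j  i  a
''  0  1  2  3  4  5  6
 h  1  1  2  3  4  5  6
 m  2  2  2  3  4  5  6
 p  3  3  3  3  4  5  6
 c  4  4  4  4  4  5  6
 a  5  5  5  5  5  5  5
 a  6  6  6  6  6  6  5
 k  7  7  7  7  7  7  6
 d  8  8  8  8  8  8  7
 p  9  9  9  9  9  9  8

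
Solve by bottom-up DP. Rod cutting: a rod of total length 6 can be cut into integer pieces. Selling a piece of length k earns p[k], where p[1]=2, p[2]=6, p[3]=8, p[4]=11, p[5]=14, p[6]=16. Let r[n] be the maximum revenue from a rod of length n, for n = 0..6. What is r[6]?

18

   n    0    1    2    3    4    5    6
r[n]    0    2    6    8   12   14   18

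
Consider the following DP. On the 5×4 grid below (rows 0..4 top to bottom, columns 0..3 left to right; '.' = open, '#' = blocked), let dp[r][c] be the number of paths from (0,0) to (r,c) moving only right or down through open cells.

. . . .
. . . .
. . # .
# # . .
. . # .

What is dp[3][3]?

r\c   0   1   2   3
  0   1   1   1   1
  1   1   2   3   4
  2   1   3   0   4
  3   0   0   0   4
  4   0   0   0   4

4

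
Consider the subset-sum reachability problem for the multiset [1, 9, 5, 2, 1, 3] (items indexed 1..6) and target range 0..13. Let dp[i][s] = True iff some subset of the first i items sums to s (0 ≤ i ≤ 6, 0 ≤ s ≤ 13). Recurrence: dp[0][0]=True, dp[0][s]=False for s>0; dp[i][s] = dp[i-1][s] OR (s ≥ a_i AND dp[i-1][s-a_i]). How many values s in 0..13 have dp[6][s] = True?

14

i\s   0   1   2   3   4   5   6   7   8   9  10  11  12  13
  0   T   F   F   F   F   F   F   F   F   F   F   F   F   F
  1   T   T   F   F   F   F   F   F   F   F   F   F   F   F
  2   T   T   F   F   F   F   F   F   F   T   T   F   F   F
  3   T   T   F   F   F   T   T   F   F   T   T   F   F   F
  4   T   T   T   T   F   T   T   T   T   T   T   T   T   F
  5   T   T   T   T   T   T   T   T   T   T   T   T   T   T
  6   T   T   T   T   T   T   T   T   T   T   T   T   T   T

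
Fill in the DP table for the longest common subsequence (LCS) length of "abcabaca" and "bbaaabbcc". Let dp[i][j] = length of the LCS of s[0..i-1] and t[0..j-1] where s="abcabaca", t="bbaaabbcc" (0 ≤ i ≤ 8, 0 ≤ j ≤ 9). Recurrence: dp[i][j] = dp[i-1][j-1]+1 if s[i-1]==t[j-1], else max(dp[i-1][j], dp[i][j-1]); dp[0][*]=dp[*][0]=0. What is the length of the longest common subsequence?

   ''  b  b  a  a  a  b  b  c  c
''  0  0  0  0  0  0  0  0  0  0
 a  0  0  0  1  1  1  1  1  1  1
 b  0  1  1  1  1  1  2  2  2  2
 c  0  1  1  1  1  1  2  2  3  3
 a  0  1  1  2  2  2  2  2  3  3
 b  0  1  2  2  2  2  3  3  3  3
 a  0  1  2  3  3  3  3  3  3  3
 c  0  1  2  3  3  3  3  3  4  4
 a  0  1  2  3  4  4  4  4  4  4

4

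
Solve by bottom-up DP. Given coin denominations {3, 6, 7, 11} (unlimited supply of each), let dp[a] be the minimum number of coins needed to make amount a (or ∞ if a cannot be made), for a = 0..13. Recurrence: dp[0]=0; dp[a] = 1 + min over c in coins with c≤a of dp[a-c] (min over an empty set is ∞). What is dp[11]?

1

 a  0  1  2  3  4  5  6  7  8  9 10 11 12 13
dp  0  -  -  1  -  -  1  1  -  2  2  1  2  2
(- denotes ∞ / unreachable)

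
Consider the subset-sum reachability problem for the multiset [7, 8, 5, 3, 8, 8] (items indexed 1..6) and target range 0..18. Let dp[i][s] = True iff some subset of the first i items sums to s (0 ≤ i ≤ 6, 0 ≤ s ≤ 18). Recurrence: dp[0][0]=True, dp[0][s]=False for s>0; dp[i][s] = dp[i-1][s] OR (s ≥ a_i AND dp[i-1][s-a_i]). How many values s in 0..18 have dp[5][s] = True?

12

i\s   0   1   2   3   4   5   6   7   8   9  10  11  12  13  14  15  16  17  18
  0   T   F   F   F   F   F   F   F   F   F   F   F   F   F   F   F   F   F   F
  1   T   F   F   F   F   F   F   T   F   F   F   F   F   F   F   F   F   F   F
  2   T   F   F   F   F   F   F   T   T   F   F   F   F   F   F   T   F   F   F
  3   T   F   F   F   F   T   F   T   T   F   F   F   T   T   F   T   F   F   F
  4   T   F   F   T   F   T   F   T   T   F   T   T   T   T   F   T   T   F   T
  5   T   F   F   T   F   T   F   T   T   F   T   T   T   T   F   T   T   F   T
  6   T   F   F   T   F   T   F   T   T   F   T   T   T   T   F   T   T   F   T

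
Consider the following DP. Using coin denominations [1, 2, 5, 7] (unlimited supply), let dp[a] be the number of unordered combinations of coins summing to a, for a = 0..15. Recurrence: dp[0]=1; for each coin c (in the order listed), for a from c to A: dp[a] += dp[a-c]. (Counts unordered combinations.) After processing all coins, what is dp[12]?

17

after  coin     0     1     2     3     4     5     6     7     8     9    10    11    12    13    14    15
          1     1     1     1     1     1     1     1     1     1     1     1     1     1     1     1     1
          2     1     1     2     2     3     3     4     4     5     5     6     6     7     7     8     8
          5     1     1     2     2     3     4     5     6     7     8    10    11    13    14    16    18
          7     1     1     2     2     3     4     5     7     8    10    12    14    17    19    23    26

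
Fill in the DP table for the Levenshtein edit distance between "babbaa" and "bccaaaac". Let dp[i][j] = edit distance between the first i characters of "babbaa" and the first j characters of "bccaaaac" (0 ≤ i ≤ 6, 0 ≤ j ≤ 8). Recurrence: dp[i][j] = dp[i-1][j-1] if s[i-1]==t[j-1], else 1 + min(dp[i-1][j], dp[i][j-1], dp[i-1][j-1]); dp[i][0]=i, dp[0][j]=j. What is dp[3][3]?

2

   ''  b  c  c  a  a  a  a  c
''  0  1  2  3  4  5  6  7  8
 b  1  0  1  2  3  4  5  6  7
 a  2  1  1  2  2  3  4  5  6
 b  3  2  2  2  3  3  4  5  6
 b  4  3  3  3  3  4  4  5  6
 a  5  4  4  4  3  3  4  4  5
 a  6  5  5  5  4  3  3  4  5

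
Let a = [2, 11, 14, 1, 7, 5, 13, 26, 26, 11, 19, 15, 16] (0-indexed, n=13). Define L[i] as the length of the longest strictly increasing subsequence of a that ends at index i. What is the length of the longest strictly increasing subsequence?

   i    0    1    2    3    4    5    6    7    8    9   10   11   12
a[i]    2   11   14    1    7    5   13   26   26   11   19   15   16
L[i]    1    2    3    1    2    2    3    4    4    3    4    4    5

5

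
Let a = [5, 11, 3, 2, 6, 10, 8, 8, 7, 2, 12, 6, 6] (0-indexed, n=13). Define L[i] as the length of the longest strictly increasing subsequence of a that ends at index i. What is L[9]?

1

   i    0    1    2    3    4    5    6    7    8    9   10   11   12
a[i]    5   11    3    2    6   10    8    8    7    2   12    6    6
L[i]    1    2    1    1    2    3    3    3    3    1    4    2    2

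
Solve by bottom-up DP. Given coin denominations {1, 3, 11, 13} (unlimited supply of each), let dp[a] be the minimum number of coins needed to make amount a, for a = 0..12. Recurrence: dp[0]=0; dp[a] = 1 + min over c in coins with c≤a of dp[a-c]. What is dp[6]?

 a  0  1  2  3  4  5  6  7  8  9 10 11 12
dp  0  1  2  1  2  3  2  3  4  3  4  1  2

2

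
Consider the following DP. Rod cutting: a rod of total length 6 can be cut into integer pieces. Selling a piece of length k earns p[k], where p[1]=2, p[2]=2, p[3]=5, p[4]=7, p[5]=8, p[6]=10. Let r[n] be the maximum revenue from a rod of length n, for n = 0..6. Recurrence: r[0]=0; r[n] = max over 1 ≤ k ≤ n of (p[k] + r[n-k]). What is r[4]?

   n    0    1    2    3    4    5    6
r[n]    0    2    4    6    8   10   12

8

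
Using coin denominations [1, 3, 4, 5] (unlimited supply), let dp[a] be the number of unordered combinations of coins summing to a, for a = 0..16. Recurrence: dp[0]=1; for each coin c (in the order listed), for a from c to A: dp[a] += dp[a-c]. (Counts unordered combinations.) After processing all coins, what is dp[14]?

23

after  coin     0     1     2     3     4     5     6     7     8     9    10    11    12    13    14    15    16
          1     1     1     1     1     1     1     1     1     1     1     1     1     1     1     1     1     1
          3     1     1     1     2     2     2     3     3     3     4     4     4     5     5     5     6     6
          4     1     1     1     2     3     3     4     5     6     7     8     9    11    12    13    15    17
          5     1     1     1     2     3     4     5     6     8    10    12    14    17    20    23    27    31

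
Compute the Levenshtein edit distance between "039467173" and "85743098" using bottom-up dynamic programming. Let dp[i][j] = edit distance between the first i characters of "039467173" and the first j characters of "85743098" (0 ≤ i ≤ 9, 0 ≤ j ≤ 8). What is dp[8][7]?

   ''  8  5  7  4  3  0  9  8
''  0  1  2  3  4  5  6  7  8
 0  1  1  2  3  4  5  5  6  7
 3  2  2  2  3  4  4  5  6  7
 9  3  3  3  3  4  5  5  5  6
 4  4  4  4  4  3  4  5  6  6
 6  5  5  5  5  4  4  5  6  7
 7  6  6  6  5  5  5  5  6  7
 1  7  7  7  6  6  6  6  6  7
 7  8  8  8  7  7  7  7  7  7
 3  9  9  9  8  8  7  8  8  8

7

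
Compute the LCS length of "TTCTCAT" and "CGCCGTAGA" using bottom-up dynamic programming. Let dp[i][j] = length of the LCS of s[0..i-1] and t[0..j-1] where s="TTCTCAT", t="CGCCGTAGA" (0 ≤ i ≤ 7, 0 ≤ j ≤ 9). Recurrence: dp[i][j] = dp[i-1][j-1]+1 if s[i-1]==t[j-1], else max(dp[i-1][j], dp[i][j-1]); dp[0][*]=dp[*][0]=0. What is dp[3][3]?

   ''  C  G  C  C  G  T  A  G  A
''  0  0  0  0  0  0  0  0  0  0
 T  0  0  0  0  0  0  1  1  1  1
 T  0  0  0  0  0  0  1  1  1  1
 C  0  1  1  1  1  1  1  1  1  1
 T  0  1  1  1  1  1  2  2  2  2
 C  0  1  1  2  2  2  2  2  2  2
 A  0  1  1  2  2  2  2  3  3  3
 T  0  1  1  2  2  2  3  3  3  3

1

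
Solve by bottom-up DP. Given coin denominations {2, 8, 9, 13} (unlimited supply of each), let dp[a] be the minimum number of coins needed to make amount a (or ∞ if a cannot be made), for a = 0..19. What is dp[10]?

2

 a  0  1  2  3  4  5  6  7  8  9 10 11 12 13 14 15 16 17 18 19
dp  0  -  1  -  2  -  3  -  1  1  2  2  3  1  4  2  2  2  2  3
(- denotes ∞ / unreachable)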